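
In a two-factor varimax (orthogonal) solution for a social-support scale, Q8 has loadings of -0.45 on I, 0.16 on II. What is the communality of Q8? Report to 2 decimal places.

h² = (-0.45)² + 0.16² = 0.2025 + 0.0256 = 0.2281

0.23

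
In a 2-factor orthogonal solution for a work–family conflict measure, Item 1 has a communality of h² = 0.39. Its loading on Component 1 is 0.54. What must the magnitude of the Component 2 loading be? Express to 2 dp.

0.31

Under orthogonal rotation h² = Σλ², so λ_Component 2² = h² − (0.2916) = 0.39 − 0.2916 = 0.0984.
|λ| = √0.0984 = 0.3137.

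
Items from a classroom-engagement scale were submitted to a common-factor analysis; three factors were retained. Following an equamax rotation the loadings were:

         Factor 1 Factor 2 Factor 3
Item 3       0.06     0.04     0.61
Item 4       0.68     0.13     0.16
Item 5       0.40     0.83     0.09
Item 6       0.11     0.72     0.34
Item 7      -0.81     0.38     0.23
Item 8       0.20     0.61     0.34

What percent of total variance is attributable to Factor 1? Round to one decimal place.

22.2%

SS loadings for Factor 1 = 0.06² + 0.68² + 0.40² + 0.11² + (-0.81)² + 0.20² = 1.3342
With 6 standardized items, total variance = 6. Proportion = 1.3342/6 = 0.2224 → 22.24%.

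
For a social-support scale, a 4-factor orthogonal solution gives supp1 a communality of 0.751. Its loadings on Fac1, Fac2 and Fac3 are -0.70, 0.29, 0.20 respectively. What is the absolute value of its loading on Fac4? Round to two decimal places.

0.37

Under orthogonal rotation h² = Σλ², so λ_Fac4² = h² − (0.6141) = 0.751 − 0.6141 = 0.1369.
|λ| = √0.1369 = 0.3700.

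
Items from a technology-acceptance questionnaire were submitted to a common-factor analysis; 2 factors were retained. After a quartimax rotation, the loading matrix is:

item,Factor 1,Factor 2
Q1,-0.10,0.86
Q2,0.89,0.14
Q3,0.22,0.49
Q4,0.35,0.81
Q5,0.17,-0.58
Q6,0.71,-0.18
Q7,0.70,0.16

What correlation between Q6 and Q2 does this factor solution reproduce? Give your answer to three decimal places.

0.607

r̂ = Σ λ_i·λ_j across factors = (0.71)(0.89) + (-0.18)(0.14)
  = +0.6319 -0.0252 = 0.6067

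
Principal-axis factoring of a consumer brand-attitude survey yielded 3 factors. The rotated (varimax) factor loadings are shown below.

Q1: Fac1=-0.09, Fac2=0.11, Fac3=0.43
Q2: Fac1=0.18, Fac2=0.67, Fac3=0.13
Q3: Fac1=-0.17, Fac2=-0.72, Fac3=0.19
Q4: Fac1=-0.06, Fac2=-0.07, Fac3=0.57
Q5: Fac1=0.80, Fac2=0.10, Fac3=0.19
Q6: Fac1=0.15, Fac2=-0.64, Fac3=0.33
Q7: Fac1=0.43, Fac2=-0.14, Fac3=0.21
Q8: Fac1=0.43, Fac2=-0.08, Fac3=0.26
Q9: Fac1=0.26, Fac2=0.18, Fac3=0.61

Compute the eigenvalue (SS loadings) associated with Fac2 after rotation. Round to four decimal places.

1.4623

SS loadings for Fac2 = 0.11² + 0.67² + (-0.72)² + (-0.07)² + 0.10² + (-0.64)² + (-0.14)² + (-0.08)² + 0.18² = 0.0121 + 0.4489 + 0.5184 + 0.0049 + 0.0100 + 0.4096 + 0.0196 + 0.0064 + 0.0324 = 1.4623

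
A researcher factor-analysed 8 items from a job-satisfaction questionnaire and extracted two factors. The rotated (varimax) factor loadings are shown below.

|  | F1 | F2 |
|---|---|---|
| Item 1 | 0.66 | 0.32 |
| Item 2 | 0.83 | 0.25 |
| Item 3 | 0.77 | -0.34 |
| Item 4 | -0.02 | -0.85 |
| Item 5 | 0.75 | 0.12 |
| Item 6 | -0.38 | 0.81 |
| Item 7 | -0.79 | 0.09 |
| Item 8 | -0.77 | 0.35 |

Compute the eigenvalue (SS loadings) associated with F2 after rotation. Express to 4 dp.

SS loadings for F2 = 0.32² + 0.25² + (-0.34)² + (-0.85)² + 0.12² + 0.81² + 0.09² + 0.35² = 0.1024 + 0.0625 + 0.1156 + 0.7225 + 0.0144 + 0.6561 + 0.0081 + 0.1225 = 1.8041

1.8041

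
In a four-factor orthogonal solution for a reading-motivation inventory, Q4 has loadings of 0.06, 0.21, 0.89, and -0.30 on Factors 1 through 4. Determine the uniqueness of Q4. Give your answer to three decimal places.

0.070

h² = 0.06² + 0.21² + 0.89² + (-0.30)² = 0.0036 + 0.0441 + 0.7921 + 0.0900 = 0.9298
Uniqueness u² = 1 − h² = 1 − 0.9298 = 0.0702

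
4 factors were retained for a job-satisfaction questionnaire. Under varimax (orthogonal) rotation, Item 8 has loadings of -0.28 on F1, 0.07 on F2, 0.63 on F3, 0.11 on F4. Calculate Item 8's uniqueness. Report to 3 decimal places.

0.508

h² = (-0.28)² + 0.07² + 0.63² + 0.11² = 0.0784 + 0.0049 + 0.3969 + 0.0121 = 0.4923
Uniqueness u² = 1 − h² = 1 − 0.4923 = 0.5077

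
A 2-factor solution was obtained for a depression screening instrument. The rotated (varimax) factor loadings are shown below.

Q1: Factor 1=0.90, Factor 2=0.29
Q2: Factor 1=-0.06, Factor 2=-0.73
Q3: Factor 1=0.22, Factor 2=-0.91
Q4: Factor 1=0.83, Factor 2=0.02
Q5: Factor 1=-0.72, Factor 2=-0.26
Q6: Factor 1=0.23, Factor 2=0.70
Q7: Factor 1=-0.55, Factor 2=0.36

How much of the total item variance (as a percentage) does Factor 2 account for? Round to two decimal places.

SS loadings for Factor 2 = 0.29² + (-0.73)² + (-0.91)² + 0.02² + (-0.26)² + 0.70² + 0.36² = 2.1327
With 7 standardized items, total variance = 7. Proportion = 2.1327/7 = 0.3047 → 30.47%.

30.47%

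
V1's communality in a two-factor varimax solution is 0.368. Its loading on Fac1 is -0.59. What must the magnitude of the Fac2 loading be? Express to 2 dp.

Under orthogonal rotation h² = Σλ², so λ_Fac2² = h² − (0.3481) = 0.368 − 0.3481 = 0.0199.
|λ| = √0.0199 = 0.1411.

0.14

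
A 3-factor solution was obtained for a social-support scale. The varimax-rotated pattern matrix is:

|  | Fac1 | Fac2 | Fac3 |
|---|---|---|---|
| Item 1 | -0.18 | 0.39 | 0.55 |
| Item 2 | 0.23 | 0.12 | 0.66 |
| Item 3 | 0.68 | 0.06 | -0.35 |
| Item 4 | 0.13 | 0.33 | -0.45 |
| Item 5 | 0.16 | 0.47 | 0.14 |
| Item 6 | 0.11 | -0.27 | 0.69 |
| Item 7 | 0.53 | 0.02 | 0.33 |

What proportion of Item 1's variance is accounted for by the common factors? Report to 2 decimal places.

0.49

h² = (-0.18)² + 0.39² + 0.55² = 0.0324 + 0.1521 + 0.3025 = 0.4870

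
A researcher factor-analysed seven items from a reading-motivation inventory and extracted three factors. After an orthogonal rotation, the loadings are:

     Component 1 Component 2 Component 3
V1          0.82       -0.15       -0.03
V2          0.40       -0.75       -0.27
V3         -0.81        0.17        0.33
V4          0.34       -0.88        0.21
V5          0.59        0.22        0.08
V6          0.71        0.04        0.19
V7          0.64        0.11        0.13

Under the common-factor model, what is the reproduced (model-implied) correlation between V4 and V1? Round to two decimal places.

r̂ = Σ λ_i·λ_j across factors = (0.34)(0.82) + (-0.88)(-0.15) + (0.21)(-0.03)
  = +0.2788 +0.1320 -0.0063 = 0.4045

0.40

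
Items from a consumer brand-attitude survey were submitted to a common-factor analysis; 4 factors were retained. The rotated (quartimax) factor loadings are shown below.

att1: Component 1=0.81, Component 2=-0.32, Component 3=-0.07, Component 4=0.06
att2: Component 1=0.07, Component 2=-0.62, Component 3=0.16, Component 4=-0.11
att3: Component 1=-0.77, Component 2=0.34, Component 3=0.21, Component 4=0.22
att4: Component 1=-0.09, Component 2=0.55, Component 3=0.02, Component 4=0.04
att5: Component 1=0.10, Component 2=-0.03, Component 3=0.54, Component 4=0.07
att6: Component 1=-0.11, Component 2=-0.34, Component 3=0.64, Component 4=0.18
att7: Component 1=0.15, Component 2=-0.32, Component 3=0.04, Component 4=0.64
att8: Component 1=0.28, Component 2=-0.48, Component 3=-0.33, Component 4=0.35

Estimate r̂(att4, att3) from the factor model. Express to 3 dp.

0.269

r̂ = Σ λ_i·λ_j across factors = (-0.09)(-0.77) + (0.55)(0.34) + (0.02)(0.21) + (0.04)(0.22)
  = +0.0693 +0.1870 +0.0042 +0.0088 = 0.2693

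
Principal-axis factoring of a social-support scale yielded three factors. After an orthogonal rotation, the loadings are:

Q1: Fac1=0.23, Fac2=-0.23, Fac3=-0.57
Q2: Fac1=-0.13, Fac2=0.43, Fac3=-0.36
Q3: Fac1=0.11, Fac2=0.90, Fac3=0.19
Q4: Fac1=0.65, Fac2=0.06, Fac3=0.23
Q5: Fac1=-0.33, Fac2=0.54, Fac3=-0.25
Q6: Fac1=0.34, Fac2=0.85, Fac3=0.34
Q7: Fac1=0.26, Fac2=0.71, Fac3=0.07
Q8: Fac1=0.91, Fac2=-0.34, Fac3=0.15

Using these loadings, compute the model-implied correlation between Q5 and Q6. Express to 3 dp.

0.262

r̂ = Σ λ_i·λ_j across factors = (-0.33)(0.34) + (0.54)(0.85) + (-0.25)(0.34)
  = -0.1122 +0.4590 -0.0850 = 0.2618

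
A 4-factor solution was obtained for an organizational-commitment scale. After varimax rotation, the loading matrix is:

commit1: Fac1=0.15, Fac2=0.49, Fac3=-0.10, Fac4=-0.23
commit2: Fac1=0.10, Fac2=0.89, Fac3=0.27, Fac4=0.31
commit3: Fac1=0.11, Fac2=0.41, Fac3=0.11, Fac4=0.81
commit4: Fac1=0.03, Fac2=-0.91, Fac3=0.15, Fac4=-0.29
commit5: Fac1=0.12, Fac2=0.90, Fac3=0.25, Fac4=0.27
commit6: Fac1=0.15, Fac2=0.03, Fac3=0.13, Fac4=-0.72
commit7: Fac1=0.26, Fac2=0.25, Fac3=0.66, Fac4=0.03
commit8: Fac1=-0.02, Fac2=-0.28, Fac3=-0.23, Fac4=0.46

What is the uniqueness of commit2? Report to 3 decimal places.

h² = 0.10² + 0.89² + 0.27² + 0.31² = 0.0100 + 0.7921 + 0.0729 + 0.0961 = 0.9711
Uniqueness u² = 1 − h² = 1 − 0.9711 = 0.0289

0.029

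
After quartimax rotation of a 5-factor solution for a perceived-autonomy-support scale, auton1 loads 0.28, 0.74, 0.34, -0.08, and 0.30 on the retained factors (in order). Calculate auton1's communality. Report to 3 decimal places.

0.838

h² = 0.28² + 0.74² + 0.34² + (-0.08)² + 0.30² = 0.0784 + 0.5476 + 0.1156 + 0.0064 + 0.0900 = 0.8380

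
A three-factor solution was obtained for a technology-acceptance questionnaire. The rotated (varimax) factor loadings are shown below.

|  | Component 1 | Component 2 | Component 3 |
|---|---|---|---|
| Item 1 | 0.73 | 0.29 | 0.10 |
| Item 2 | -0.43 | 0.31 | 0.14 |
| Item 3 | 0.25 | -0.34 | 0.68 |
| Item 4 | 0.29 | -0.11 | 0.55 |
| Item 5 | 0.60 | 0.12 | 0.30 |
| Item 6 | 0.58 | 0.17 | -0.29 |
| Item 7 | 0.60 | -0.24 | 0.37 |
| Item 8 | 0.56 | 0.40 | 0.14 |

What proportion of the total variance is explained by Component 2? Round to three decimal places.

0.071

SS loadings for Component 2 = 0.29² + 0.31² + (-0.34)² + (-0.11)² + 0.12² + 0.17² + (-0.24)² + 0.40² = 0.5688
Proportion of variance = 0.5688 / 8 = 0.0711.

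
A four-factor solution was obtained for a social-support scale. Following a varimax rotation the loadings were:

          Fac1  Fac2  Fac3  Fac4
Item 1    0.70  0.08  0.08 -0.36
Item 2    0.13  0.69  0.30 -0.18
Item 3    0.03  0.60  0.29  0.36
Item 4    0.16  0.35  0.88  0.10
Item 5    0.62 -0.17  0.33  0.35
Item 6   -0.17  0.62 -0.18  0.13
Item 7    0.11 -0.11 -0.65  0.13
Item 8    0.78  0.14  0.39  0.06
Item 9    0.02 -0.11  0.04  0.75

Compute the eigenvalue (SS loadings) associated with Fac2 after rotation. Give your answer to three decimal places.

1.422

SS loadings for Fac2 = 0.08² + 0.69² + 0.60² + 0.35² + (-0.17)² + 0.62² + (-0.11)² + 0.14² + (-0.11)² = 0.0064 + 0.4761 + 0.3600 + 0.1225 + 0.0289 + 0.3844 + 0.0121 + 0.0196 + 0.0121 = 1.4221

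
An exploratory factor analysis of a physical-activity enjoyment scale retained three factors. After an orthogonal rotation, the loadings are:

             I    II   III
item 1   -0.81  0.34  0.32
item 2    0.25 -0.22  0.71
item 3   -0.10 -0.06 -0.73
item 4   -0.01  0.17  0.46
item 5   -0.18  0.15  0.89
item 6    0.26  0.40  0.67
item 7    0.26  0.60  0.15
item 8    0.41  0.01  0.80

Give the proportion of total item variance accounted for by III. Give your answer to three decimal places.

0.407

SS loadings for III = 0.32² + 0.71² + (-0.73)² + 0.46² + 0.89² + 0.67² + 0.15² + 0.80² = 3.2545
Proportion of variance = 3.2545 / 8 = 0.4068.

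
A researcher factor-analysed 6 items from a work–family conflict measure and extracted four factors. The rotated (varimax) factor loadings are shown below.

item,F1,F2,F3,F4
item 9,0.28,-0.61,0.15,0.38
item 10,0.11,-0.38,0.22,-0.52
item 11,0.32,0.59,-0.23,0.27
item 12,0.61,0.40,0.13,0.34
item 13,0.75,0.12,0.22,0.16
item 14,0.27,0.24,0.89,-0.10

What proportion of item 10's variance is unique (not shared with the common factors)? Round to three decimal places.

0.525

h² = 0.11² + (-0.38)² + 0.22² + (-0.52)² = 0.0121 + 0.1444 + 0.0484 + 0.2704 = 0.4753
Uniqueness u² = 1 − h² = 1 − 0.4753 = 0.5247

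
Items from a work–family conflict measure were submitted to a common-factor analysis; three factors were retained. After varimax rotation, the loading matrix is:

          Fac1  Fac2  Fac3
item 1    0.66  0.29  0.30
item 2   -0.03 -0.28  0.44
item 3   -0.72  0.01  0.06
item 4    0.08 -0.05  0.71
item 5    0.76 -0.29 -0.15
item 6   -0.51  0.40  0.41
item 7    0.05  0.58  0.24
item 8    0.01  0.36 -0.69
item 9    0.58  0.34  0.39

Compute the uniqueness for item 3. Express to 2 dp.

h² = (-0.72)² + 0.01² + 0.06² = 0.5184 + 0.0001 + 0.0036 = 0.5221
Uniqueness u² = 1 − h² = 1 − 0.5221 = 0.4779

0.48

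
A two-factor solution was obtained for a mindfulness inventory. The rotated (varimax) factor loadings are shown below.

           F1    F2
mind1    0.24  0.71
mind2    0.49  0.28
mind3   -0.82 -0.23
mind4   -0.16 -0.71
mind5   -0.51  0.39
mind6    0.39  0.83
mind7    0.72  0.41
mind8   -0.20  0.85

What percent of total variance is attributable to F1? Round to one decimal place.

24.6%

SS loadings for F1 = 0.24² + 0.49² + (-0.82)² + (-0.16)² + (-0.51)² + 0.39² + 0.72² + (-0.20)² = 1.9663
With 8 standardized items, total variance = 8. Proportion = 1.9663/8 = 0.2458 → 24.58%.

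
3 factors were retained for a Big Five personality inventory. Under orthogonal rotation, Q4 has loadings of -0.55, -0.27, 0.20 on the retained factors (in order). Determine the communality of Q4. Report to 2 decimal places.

0.42

h² = (-0.55)² + (-0.27)² + 0.20² = 0.3025 + 0.0729 + 0.0400 = 0.4154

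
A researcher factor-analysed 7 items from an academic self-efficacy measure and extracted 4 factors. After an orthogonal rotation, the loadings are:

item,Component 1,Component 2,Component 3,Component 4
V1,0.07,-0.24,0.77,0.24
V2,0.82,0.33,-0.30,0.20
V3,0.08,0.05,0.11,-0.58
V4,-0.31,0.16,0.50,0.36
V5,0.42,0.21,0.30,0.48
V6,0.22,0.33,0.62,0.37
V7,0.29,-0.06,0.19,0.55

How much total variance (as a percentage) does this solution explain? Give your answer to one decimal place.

59.0%

Communalities: 0.7130, 0.9113, 0.3574, 0.5013, 0.5409, 0.6786, 0.4263; Σh² = 4.1288.
Total variance with 7 standardized items is 7, so the solution explains 4.1288/7 = 0.5898 = 58.98%.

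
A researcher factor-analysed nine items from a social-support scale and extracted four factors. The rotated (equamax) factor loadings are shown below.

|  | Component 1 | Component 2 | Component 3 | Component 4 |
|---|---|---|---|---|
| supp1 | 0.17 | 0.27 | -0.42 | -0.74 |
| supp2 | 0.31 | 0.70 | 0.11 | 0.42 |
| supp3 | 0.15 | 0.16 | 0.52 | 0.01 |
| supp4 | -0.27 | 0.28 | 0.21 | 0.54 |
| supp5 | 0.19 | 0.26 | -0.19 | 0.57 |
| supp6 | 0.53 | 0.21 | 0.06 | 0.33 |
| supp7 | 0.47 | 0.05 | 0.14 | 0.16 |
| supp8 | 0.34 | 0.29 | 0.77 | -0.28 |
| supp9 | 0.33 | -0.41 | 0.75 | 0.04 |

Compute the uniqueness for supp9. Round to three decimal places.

0.159

h² = 0.33² + (-0.41)² + 0.75² + 0.04² = 0.1089 + 0.1681 + 0.5625 + 0.0016 = 0.8411
Uniqueness u² = 1 − h² = 1 − 0.8411 = 0.1589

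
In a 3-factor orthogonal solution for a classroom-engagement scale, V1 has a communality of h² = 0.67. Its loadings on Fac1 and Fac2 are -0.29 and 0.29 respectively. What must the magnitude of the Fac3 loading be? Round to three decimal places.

Under orthogonal rotation h² = Σλ², so λ_Fac3² = h² − (0.1682) = 0.67 − 0.1682 = 0.5018.
|λ| = √0.5018 = 0.7084.

0.708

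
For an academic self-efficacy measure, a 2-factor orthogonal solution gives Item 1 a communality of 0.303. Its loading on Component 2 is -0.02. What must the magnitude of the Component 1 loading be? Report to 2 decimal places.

Under orthogonal rotation h² = Σλ², so λ_Component 1² = h² − (0.0004) = 0.303 − 0.0004 = 0.3026.
|λ| = √0.3026 = 0.5501.

0.55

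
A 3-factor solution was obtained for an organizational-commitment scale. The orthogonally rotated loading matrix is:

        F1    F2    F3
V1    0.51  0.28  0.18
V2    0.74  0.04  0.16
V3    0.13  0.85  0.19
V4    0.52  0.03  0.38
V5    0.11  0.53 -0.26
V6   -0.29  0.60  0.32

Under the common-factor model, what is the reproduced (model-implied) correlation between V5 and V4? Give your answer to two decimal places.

-0.03

r̂ = Σ λ_i·λ_j across factors = (0.11)(0.52) + (0.53)(0.03) + (-0.26)(0.38)
  = +0.0572 +0.0159 -0.0988 = -0.0257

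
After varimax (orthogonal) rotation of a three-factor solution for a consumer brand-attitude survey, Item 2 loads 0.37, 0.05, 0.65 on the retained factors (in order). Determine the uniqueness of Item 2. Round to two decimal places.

h² = 0.37² + 0.05² + 0.65² = 0.1369 + 0.0025 + 0.4225 = 0.5619
Uniqueness u² = 1 − h² = 1 − 0.5619 = 0.4381

0.44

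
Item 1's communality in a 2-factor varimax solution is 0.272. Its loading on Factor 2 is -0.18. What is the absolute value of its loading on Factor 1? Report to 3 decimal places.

Under orthogonal rotation h² = Σλ², so λ_Factor 1² = h² − (0.0324) = 0.272 − 0.0324 = 0.2396.
|λ| = √0.2396 = 0.4895.

0.489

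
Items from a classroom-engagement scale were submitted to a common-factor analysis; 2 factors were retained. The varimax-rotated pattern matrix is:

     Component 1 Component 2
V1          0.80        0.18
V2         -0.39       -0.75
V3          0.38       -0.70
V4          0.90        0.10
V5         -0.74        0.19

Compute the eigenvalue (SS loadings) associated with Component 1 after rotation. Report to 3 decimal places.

2.294

SS loadings for Component 1 = 0.80² + (-0.39)² + 0.38² + 0.90² + (-0.74)² = 0.6400 + 0.1521 + 0.1444 + 0.8100 + 0.5476 = 2.2941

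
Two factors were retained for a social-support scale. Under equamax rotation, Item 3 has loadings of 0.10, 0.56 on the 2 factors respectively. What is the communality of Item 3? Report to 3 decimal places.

0.324

h² = 0.10² + 0.56² = 0.0100 + 0.3136 = 0.3236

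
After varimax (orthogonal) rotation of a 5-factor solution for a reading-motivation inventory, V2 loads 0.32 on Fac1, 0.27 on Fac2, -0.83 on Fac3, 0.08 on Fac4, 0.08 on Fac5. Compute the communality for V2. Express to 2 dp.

h² = 0.32² + 0.27² + (-0.83)² + 0.08² + 0.08² = 0.1024 + 0.0729 + 0.6889 + 0.0064 + 0.0064 = 0.8770

0.88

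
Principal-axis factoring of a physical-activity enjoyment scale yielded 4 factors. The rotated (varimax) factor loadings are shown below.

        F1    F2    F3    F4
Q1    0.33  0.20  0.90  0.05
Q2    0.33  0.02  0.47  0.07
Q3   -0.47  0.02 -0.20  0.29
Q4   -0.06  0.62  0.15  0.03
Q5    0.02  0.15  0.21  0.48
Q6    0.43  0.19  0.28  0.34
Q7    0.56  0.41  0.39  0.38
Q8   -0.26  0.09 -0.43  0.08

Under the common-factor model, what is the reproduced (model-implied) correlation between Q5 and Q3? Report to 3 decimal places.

r̂ = Σ λ_i·λ_j across factors = (0.02)(-0.47) + (0.15)(0.02) + (0.21)(-0.20) + (0.48)(0.29)
  = -0.0094 +0.0030 -0.0420 +0.1392 = 0.0908

0.091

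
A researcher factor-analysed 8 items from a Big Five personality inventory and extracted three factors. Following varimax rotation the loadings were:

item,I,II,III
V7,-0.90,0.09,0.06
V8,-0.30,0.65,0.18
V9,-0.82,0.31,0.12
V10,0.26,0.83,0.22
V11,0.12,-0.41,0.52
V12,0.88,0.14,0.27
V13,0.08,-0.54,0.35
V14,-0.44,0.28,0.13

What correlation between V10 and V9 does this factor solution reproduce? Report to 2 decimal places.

r̂ = Σ λ_i·λ_j across factors = (0.26)(-0.82) + (0.83)(0.31) + (0.22)(0.12)
  = -0.2132 +0.2573 +0.0264 = 0.0705

0.07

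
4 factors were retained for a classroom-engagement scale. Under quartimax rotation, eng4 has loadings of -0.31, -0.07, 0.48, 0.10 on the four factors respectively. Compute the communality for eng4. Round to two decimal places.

0.34

h² = (-0.31)² + (-0.07)² + 0.48² + 0.10² = 0.0961 + 0.0049 + 0.2304 + 0.0100 = 0.3414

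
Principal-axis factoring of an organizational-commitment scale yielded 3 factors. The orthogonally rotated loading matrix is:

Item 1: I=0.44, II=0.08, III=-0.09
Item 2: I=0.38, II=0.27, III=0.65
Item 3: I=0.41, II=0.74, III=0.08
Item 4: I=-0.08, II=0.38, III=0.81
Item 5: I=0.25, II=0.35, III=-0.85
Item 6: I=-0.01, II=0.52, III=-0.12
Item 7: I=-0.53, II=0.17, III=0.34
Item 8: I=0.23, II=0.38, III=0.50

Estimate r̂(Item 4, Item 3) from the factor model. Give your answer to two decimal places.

r̂ = Σ λ_i·λ_j across factors = (-0.08)(0.41) + (0.38)(0.74) + (0.81)(0.08)
  = -0.0328 +0.2812 +0.0648 = 0.3132

0.31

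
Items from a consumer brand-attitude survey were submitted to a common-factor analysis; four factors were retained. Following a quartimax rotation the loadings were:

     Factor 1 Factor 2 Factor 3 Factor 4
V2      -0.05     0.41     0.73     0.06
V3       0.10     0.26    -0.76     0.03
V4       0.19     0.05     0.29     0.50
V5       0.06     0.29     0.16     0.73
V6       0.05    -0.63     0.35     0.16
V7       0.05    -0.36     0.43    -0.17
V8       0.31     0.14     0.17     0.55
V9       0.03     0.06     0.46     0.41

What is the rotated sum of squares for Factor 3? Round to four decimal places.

SS loadings for Factor 3 = 0.73² + (-0.76)² + 0.29² + 0.16² + 0.35² + 0.43² + 0.17² + 0.46² = 0.5329 + 0.5776 + 0.0841 + 0.0256 + 0.1225 + 0.1849 + 0.0289 + 0.2116 = 1.7681

1.7681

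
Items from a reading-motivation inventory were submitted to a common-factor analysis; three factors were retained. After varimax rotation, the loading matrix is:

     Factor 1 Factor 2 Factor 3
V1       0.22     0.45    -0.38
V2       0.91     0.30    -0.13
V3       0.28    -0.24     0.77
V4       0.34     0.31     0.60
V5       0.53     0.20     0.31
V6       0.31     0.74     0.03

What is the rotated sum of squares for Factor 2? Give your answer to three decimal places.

SS loadings for Factor 2 = 0.45² + 0.30² + (-0.24)² + 0.31² + 0.20² + 0.74² = 0.2025 + 0.0900 + 0.0576 + 0.0961 + 0.0400 + 0.5476 = 1.0338

1.034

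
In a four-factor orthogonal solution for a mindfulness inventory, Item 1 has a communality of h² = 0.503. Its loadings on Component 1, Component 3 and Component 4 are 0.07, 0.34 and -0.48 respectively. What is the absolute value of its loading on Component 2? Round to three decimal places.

Under orthogonal rotation h² = Σλ², so λ_Component 2² = h² − (0.3509) = 0.503 − 0.3509 = 0.1521.
|λ| = √0.1521 = 0.3900.

0.390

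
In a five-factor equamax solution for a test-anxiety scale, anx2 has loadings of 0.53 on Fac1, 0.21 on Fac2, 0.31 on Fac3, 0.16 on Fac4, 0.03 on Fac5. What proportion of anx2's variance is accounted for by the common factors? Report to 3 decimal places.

0.448

h² = 0.53² + 0.21² + 0.31² + 0.16² + 0.03² = 0.2809 + 0.0441 + 0.0961 + 0.0256 + 0.0009 = 0.4476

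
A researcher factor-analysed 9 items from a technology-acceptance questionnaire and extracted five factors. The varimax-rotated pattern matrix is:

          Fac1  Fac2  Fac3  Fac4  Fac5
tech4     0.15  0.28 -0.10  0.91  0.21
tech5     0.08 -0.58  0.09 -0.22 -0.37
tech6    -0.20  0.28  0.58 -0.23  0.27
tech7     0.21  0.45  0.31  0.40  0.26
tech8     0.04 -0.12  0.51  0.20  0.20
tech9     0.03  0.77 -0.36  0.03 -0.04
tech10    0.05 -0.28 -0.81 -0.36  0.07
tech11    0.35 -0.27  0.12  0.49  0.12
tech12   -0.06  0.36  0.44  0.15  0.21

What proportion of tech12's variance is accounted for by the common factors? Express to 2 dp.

h² = (-0.06)² + 0.36² + 0.44² + 0.15² + 0.21² = 0.0036 + 0.1296 + 0.1936 + 0.0225 + 0.0441 = 0.3934

0.39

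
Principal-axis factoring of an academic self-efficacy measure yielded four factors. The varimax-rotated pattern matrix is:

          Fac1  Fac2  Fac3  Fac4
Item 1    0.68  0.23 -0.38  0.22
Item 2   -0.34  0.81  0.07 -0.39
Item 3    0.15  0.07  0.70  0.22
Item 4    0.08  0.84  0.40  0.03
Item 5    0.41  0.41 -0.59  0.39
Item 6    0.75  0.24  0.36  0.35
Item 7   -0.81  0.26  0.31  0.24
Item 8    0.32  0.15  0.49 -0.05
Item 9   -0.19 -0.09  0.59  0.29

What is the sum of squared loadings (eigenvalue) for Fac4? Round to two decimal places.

SS loadings for Fac4 = 0.22² + (-0.39)² + 0.22² + 0.03² + 0.39² + 0.35² + 0.24² + (-0.05)² + 0.29² = 0.0484 + 0.1521 + 0.0484 + 0.0009 + 0.1521 + 0.1225 + 0.0576 + 0.0025 + 0.0841 = 0.6686

0.67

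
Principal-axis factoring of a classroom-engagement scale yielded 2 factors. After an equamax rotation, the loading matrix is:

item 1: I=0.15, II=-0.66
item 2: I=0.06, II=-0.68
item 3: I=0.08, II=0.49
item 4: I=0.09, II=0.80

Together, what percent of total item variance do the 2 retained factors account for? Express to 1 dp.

Communalities: 0.4581, 0.4660, 0.2465, 0.6481; Σh² = 1.8187.
Total variance with 4 standardized items is 4, so the solution explains 1.8187/4 = 0.4547 = 45.47%.

45.5%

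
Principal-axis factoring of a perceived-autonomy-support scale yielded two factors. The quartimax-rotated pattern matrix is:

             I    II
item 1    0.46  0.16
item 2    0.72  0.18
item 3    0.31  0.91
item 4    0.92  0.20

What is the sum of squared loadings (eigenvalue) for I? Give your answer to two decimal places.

SS loadings for I = 0.46² + 0.72² + 0.31² + 0.92² = 0.2116 + 0.5184 + 0.0961 + 0.8464 = 1.6725

1.67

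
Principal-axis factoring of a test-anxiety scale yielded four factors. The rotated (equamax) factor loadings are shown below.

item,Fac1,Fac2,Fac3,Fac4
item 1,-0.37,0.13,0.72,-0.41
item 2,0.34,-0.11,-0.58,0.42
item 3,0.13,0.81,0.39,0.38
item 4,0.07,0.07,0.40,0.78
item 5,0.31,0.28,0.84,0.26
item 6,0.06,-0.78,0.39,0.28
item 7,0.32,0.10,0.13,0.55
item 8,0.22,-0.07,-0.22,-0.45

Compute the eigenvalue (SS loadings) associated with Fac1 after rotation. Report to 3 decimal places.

0.525

SS loadings for Fac1 = (-0.37)² + 0.34² + 0.13² + 0.07² + 0.31² + 0.06² + 0.32² + 0.22² = 0.1369 + 0.1156 + 0.0169 + 0.0049 + 0.0961 + 0.0036 + 0.1024 + 0.0484 = 0.5248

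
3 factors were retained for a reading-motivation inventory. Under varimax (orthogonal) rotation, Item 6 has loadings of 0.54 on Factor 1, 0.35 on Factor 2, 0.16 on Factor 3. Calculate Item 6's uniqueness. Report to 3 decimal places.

0.560

h² = 0.54² + 0.35² + 0.16² = 0.2916 + 0.1225 + 0.0256 = 0.4397
Uniqueness u² = 1 − h² = 1 − 0.4397 = 0.5603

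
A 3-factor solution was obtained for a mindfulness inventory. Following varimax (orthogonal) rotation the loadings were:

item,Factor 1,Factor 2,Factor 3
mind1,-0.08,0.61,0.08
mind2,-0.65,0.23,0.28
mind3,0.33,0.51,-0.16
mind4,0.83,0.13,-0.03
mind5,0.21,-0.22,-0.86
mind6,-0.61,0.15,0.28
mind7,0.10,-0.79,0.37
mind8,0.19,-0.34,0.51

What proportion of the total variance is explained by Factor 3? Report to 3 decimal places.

0.166

SS loadings for Factor 3 = 0.08² + 0.28² + (-0.16)² + (-0.03)² + (-0.86)² + 0.28² + 0.37² + 0.51² = 1.3263
Proportion of variance = 1.3263 / 8 = 0.1658.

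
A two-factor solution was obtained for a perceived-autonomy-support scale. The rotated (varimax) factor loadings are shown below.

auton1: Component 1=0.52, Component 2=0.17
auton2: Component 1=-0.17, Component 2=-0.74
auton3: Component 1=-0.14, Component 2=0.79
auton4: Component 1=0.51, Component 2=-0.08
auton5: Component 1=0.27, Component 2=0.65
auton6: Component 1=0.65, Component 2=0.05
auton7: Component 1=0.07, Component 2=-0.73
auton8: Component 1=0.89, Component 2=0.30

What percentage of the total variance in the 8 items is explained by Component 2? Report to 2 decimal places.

SS loadings for Component 2 = 0.17² + (-0.74)² + 0.79² + (-0.08)² + 0.65² + 0.05² + (-0.73)² + 0.30² = 2.2549
With 8 standardized items, total variance = 8. Proportion = 2.2549/8 = 0.2819 → 28.19%.

28.19%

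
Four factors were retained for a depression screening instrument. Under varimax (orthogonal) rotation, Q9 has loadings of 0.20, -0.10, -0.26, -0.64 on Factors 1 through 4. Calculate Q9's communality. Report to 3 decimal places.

0.527

h² = 0.20² + (-0.10)² + (-0.26)² + (-0.64)² = 0.0400 + 0.0100 + 0.0676 + 0.4096 = 0.5272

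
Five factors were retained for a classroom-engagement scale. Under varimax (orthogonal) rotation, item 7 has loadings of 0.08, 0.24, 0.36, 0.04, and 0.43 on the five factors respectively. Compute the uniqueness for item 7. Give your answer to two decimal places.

0.62

h² = 0.08² + 0.24² + 0.36² + 0.04² + 0.43² = 0.0064 + 0.0576 + 0.1296 + 0.0016 + 0.1849 = 0.3801
Uniqueness u² = 1 − h² = 1 − 0.3801 = 0.6199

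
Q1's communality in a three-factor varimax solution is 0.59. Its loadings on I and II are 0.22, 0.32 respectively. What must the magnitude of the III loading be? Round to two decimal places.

Under orthogonal rotation h² = Σλ², so λ_III² = h² − (0.1508) = 0.59 − 0.1508 = 0.4392.
|λ| = √0.4392 = 0.6627.

0.66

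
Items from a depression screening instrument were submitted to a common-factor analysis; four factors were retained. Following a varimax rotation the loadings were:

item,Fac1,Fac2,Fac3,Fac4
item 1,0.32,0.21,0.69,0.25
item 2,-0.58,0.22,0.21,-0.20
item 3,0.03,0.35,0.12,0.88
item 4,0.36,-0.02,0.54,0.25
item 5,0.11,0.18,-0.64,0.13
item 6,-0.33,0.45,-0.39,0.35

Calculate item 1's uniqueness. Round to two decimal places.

h² = 0.32² + 0.21² + 0.69² + 0.25² = 0.1024 + 0.0441 + 0.4761 + 0.0625 = 0.6851
Uniqueness u² = 1 − h² = 1 − 0.6851 = 0.3149

0.31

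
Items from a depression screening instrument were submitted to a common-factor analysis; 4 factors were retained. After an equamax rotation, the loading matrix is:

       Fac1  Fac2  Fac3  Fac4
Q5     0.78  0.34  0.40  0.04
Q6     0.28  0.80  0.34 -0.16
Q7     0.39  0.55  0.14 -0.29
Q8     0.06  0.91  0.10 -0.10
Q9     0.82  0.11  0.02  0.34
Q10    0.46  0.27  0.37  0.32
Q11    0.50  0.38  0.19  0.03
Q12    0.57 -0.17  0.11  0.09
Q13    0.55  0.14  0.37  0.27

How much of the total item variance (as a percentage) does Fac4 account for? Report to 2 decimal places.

SS loadings for Fac4 = 0.04² + (-0.16)² + (-0.29)² + (-0.10)² + 0.34² + 0.32² + 0.03² + 0.09² + 0.27² = 0.4212
With 9 standardized items, total variance = 9. Proportion = 0.4212/9 = 0.0468 → 4.68%.

4.68%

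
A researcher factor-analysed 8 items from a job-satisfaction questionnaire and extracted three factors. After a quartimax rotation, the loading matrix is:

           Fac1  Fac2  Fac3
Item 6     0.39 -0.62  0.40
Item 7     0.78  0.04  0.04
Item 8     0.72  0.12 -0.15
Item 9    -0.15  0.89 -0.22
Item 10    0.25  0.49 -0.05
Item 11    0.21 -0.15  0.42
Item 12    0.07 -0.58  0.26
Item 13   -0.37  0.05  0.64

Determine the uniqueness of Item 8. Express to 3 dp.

h² = 0.72² + 0.12² + (-0.15)² = 0.5184 + 0.0144 + 0.0225 = 0.5553
Uniqueness u² = 1 − h² = 1 − 0.5553 = 0.4447

0.445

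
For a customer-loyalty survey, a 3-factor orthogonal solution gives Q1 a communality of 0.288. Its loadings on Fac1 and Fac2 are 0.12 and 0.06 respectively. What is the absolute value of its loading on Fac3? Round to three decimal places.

Under orthogonal rotation h² = Σλ², so λ_Fac3² = h² − (0.0180) = 0.288 − 0.0180 = 0.2700.
|λ| = √0.2700 = 0.5196.

0.520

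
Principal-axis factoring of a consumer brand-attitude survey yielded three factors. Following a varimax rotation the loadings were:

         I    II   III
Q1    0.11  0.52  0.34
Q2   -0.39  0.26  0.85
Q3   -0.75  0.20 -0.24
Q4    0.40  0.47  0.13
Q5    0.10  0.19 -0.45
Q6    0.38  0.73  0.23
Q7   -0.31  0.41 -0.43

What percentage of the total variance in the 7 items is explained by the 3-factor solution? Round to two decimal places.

Communalities: 0.3981, 0.9422, 0.6601, 0.3978, 0.2486, 0.7302, 0.4491; Σh² = 3.8261.
Total variance with 7 standardized items is 7, so the solution explains 3.8261/7 = 0.5466 = 54.66%.

54.66%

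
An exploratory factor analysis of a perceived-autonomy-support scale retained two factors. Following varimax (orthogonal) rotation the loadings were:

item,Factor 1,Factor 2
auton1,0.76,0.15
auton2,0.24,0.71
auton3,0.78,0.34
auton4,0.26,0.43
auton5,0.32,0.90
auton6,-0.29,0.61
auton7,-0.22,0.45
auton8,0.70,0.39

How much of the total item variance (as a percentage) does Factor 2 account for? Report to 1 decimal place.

SS loadings for Factor 2 = 0.15² + 0.71² + 0.34² + 0.43² + 0.90² + 0.61² + 0.45² + 0.39² = 2.3638
With 8 standardized items, total variance = 8. Proportion = 2.3638/8 = 0.2955 → 29.55%.

29.5%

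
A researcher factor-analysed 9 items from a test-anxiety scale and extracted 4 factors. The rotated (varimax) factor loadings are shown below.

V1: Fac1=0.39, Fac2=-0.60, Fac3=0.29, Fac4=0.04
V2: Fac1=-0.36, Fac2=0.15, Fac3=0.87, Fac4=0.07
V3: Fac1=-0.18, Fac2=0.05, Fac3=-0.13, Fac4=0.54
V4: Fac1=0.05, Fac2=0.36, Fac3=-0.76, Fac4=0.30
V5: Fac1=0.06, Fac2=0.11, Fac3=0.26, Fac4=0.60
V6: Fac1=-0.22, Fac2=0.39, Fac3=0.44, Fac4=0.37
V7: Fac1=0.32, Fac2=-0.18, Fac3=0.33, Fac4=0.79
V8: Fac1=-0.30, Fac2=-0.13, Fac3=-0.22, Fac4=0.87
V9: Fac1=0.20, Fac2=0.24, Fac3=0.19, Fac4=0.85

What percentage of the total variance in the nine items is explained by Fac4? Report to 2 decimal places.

33.21%

SS loadings for Fac4 = 0.04² + 0.07² + 0.54² + 0.30² + 0.60² + 0.37² + 0.79² + 0.87² + 0.85² = 2.9885
With 9 standardized items, total variance = 9. Proportion = 2.9885/9 = 0.3321 → 33.21%.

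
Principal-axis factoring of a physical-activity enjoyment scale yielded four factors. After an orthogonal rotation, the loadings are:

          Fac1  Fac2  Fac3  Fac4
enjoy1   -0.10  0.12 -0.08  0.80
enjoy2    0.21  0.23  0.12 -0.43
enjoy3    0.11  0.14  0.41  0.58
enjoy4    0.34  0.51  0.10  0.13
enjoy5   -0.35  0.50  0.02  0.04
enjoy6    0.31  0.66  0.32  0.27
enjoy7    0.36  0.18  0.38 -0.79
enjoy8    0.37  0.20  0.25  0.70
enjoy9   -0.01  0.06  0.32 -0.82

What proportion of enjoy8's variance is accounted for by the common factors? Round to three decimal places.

0.729

h² = 0.37² + 0.20² + 0.25² + 0.70² = 0.1369 + 0.0400 + 0.0625 + 0.4900 = 0.7294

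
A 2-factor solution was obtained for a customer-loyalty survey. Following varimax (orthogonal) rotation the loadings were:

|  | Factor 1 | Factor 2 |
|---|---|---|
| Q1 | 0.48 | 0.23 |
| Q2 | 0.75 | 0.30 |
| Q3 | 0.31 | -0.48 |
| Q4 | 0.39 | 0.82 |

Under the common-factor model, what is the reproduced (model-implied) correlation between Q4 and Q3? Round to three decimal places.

r̂ = Σ λ_i·λ_j across factors = (0.39)(0.31) + (0.82)(-0.48)
  = +0.1209 -0.3936 = -0.2727

-0.273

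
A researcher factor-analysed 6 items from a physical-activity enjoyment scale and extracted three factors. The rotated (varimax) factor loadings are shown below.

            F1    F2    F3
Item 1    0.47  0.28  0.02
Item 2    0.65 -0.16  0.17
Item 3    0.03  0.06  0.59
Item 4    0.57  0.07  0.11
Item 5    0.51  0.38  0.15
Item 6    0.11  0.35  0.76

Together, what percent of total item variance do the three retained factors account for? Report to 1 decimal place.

Communalities: 0.2997, 0.4770, 0.3526, 0.3419, 0.4270, 0.7122; Σh² = 2.6104.
Total variance with 6 standardized items is 6, so the solution explains 2.6104/6 = 0.4351 = 43.51%.

43.5%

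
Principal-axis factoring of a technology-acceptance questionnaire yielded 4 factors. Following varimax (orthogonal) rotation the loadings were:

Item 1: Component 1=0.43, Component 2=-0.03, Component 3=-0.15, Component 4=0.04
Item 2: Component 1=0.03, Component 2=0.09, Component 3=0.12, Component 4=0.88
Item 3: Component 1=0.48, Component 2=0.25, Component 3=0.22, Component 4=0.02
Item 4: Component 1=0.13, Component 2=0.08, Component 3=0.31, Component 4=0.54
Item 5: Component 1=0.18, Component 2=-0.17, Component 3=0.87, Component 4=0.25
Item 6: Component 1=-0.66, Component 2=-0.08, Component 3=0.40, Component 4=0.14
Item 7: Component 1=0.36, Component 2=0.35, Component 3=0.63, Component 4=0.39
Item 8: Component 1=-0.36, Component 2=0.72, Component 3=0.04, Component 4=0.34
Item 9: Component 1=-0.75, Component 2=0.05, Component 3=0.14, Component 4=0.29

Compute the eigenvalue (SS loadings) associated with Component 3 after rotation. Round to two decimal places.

1.52

SS loadings for Component 3 = (-0.15)² + 0.12² + 0.22² + 0.31² + 0.87² + 0.40² + 0.63² + 0.04² + 0.14² = 0.0225 + 0.0144 + 0.0484 + 0.0961 + 0.7569 + 0.1600 + 0.3969 + 0.0016 + 0.0196 = 1.5164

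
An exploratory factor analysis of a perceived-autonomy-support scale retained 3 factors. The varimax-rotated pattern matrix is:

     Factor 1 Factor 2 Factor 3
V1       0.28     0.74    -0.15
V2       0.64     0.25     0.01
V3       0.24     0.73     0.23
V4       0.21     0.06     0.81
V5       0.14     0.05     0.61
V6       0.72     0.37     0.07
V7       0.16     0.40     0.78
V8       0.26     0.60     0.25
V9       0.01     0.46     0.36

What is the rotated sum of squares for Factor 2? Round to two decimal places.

SS loadings for Factor 2 = 0.74² + 0.25² + 0.73² + 0.06² + 0.05² + 0.37² + 0.40² + 0.60² + 0.46² = 0.5476 + 0.0625 + 0.5329 + 0.0036 + 0.0025 + 0.1369 + 0.1600 + 0.3600 + 0.2116 = 2.0176

2.02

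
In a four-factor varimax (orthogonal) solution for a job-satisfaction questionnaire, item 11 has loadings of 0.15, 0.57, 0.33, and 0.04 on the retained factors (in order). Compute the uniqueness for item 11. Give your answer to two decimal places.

0.54

h² = 0.15² + 0.57² + 0.33² + 0.04² = 0.0225 + 0.3249 + 0.1089 + 0.0016 = 0.4579
Uniqueness u² = 1 − h² = 1 − 0.4579 = 0.5421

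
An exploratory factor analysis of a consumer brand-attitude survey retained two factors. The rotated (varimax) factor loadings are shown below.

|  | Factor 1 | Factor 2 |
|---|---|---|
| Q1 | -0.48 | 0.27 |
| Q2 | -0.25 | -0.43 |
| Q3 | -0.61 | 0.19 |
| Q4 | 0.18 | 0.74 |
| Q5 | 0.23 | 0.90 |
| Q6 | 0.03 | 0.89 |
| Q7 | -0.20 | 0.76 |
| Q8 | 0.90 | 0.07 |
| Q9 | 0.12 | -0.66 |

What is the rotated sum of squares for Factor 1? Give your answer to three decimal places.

SS loadings for Factor 1 = (-0.48)² + (-0.25)² + (-0.61)² + 0.18² + 0.23² + 0.03² + (-0.20)² + 0.90² + 0.12² = 0.2304 + 0.0625 + 0.3721 + 0.0324 + 0.0529 + 0.0009 + 0.0400 + 0.8100 + 0.0144 = 1.6156

1.616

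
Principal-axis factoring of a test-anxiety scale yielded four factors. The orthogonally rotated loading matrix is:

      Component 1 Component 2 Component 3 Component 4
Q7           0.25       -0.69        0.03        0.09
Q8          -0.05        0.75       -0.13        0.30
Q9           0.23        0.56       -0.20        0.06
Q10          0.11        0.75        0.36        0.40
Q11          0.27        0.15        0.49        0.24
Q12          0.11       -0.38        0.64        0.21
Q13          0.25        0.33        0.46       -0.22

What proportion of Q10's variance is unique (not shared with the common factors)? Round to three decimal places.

h² = 0.11² + 0.75² + 0.36² + 0.40² = 0.0121 + 0.5625 + 0.1296 + 0.1600 = 0.8642
Uniqueness u² = 1 − h² = 1 − 0.8642 = 0.1358

0.136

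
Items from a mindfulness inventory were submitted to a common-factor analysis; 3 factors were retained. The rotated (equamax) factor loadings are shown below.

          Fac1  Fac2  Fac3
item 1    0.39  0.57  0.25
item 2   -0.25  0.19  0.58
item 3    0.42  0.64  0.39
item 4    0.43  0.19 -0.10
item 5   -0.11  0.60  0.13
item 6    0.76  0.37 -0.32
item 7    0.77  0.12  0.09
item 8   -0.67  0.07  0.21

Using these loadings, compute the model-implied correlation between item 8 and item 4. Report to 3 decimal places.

-0.296

r̂ = Σ λ_i·λ_j across factors = (-0.67)(0.43) + (0.07)(0.19) + (0.21)(-0.10)
  = -0.2881 +0.0133 -0.0210 = -0.2958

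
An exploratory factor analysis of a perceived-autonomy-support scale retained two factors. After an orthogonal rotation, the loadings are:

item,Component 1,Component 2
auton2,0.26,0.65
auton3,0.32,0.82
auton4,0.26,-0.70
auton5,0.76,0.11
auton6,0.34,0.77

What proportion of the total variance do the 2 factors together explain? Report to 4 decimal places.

0.6241

SS loadings by factor: 0.9308, 2.1899; total = 3.1207.
Total variance with 5 standardized items is 5, so the solution explains 3.1207/5 = 0.6241.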